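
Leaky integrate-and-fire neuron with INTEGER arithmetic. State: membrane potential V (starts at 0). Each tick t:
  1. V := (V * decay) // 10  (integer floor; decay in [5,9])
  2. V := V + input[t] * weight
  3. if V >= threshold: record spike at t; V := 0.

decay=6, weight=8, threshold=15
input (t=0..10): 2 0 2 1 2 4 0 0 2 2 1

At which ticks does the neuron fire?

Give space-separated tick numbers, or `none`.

Answer: 0 2 4 5 8 9

Derivation:
t=0: input=2 -> V=0 FIRE
t=1: input=0 -> V=0
t=2: input=2 -> V=0 FIRE
t=3: input=1 -> V=8
t=4: input=2 -> V=0 FIRE
t=5: input=4 -> V=0 FIRE
t=6: input=0 -> V=0
t=7: input=0 -> V=0
t=8: input=2 -> V=0 FIRE
t=9: input=2 -> V=0 FIRE
t=10: input=1 -> V=8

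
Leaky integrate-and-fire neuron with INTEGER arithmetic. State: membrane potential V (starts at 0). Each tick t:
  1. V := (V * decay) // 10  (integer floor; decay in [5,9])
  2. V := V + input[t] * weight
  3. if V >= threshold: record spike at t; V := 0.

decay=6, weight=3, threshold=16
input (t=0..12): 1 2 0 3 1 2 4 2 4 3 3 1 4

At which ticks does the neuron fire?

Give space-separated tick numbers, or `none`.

t=0: input=1 -> V=3
t=1: input=2 -> V=7
t=2: input=0 -> V=4
t=3: input=3 -> V=11
t=4: input=1 -> V=9
t=5: input=2 -> V=11
t=6: input=4 -> V=0 FIRE
t=7: input=2 -> V=6
t=8: input=4 -> V=15
t=9: input=3 -> V=0 FIRE
t=10: input=3 -> V=9
t=11: input=1 -> V=8
t=12: input=4 -> V=0 FIRE

Answer: 6 9 12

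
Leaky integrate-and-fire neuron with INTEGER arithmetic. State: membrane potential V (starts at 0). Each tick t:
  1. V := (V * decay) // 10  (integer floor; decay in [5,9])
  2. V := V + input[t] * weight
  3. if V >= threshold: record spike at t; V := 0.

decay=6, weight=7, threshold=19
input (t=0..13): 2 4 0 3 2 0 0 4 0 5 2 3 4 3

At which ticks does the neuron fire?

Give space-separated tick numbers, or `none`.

t=0: input=2 -> V=14
t=1: input=4 -> V=0 FIRE
t=2: input=0 -> V=0
t=3: input=3 -> V=0 FIRE
t=4: input=2 -> V=14
t=5: input=0 -> V=8
t=6: input=0 -> V=4
t=7: input=4 -> V=0 FIRE
t=8: input=0 -> V=0
t=9: input=5 -> V=0 FIRE
t=10: input=2 -> V=14
t=11: input=3 -> V=0 FIRE
t=12: input=4 -> V=0 FIRE
t=13: input=3 -> V=0 FIRE

Answer: 1 3 7 9 11 12 13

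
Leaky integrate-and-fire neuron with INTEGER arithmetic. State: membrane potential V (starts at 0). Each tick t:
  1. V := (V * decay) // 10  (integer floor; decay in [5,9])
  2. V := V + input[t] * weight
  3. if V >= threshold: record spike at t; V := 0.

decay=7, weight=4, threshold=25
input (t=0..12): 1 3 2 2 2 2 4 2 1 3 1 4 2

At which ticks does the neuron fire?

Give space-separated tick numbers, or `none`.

t=0: input=1 -> V=4
t=1: input=3 -> V=14
t=2: input=2 -> V=17
t=3: input=2 -> V=19
t=4: input=2 -> V=21
t=5: input=2 -> V=22
t=6: input=4 -> V=0 FIRE
t=7: input=2 -> V=8
t=8: input=1 -> V=9
t=9: input=3 -> V=18
t=10: input=1 -> V=16
t=11: input=4 -> V=0 FIRE
t=12: input=2 -> V=8

Answer: 6 11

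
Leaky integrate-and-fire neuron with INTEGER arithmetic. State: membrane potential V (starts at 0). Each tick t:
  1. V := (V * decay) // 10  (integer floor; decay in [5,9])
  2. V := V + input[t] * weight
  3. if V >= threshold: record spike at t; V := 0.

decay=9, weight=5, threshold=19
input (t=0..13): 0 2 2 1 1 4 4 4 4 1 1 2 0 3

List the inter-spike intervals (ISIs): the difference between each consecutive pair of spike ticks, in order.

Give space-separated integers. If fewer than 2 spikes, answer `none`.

t=0: input=0 -> V=0
t=1: input=2 -> V=10
t=2: input=2 -> V=0 FIRE
t=3: input=1 -> V=5
t=4: input=1 -> V=9
t=5: input=4 -> V=0 FIRE
t=6: input=4 -> V=0 FIRE
t=7: input=4 -> V=0 FIRE
t=8: input=4 -> V=0 FIRE
t=9: input=1 -> V=5
t=10: input=1 -> V=9
t=11: input=2 -> V=18
t=12: input=0 -> V=16
t=13: input=3 -> V=0 FIRE

Answer: 3 1 1 1 5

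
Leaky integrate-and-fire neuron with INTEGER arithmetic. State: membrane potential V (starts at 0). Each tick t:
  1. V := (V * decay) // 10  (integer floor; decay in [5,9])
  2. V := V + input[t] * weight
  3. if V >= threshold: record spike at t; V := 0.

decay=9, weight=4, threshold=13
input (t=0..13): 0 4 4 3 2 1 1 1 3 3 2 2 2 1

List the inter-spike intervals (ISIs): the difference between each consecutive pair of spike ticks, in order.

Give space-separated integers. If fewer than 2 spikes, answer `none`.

t=0: input=0 -> V=0
t=1: input=4 -> V=0 FIRE
t=2: input=4 -> V=0 FIRE
t=3: input=3 -> V=12
t=4: input=2 -> V=0 FIRE
t=5: input=1 -> V=4
t=6: input=1 -> V=7
t=7: input=1 -> V=10
t=8: input=3 -> V=0 FIRE
t=9: input=3 -> V=12
t=10: input=2 -> V=0 FIRE
t=11: input=2 -> V=8
t=12: input=2 -> V=0 FIRE
t=13: input=1 -> V=4

Answer: 1 2 4 2 2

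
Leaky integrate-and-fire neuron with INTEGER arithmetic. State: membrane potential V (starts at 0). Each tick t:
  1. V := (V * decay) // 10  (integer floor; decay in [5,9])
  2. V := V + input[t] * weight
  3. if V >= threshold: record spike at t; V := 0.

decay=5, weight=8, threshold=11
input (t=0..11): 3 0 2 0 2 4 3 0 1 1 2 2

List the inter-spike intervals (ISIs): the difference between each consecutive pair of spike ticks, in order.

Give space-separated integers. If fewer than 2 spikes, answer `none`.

Answer: 2 2 1 1 3 1 1

Derivation:
t=0: input=3 -> V=0 FIRE
t=1: input=0 -> V=0
t=2: input=2 -> V=0 FIRE
t=3: input=0 -> V=0
t=4: input=2 -> V=0 FIRE
t=5: input=4 -> V=0 FIRE
t=6: input=3 -> V=0 FIRE
t=7: input=0 -> V=0
t=8: input=1 -> V=8
t=9: input=1 -> V=0 FIRE
t=10: input=2 -> V=0 FIRE
t=11: input=2 -> V=0 FIRE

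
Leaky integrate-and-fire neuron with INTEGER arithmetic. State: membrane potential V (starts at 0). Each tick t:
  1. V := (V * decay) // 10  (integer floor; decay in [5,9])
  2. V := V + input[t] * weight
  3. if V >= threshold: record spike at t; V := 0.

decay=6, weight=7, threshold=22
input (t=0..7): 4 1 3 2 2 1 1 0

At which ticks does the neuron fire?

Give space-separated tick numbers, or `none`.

Answer: 0 2 4

Derivation:
t=0: input=4 -> V=0 FIRE
t=1: input=1 -> V=7
t=2: input=3 -> V=0 FIRE
t=3: input=2 -> V=14
t=4: input=2 -> V=0 FIRE
t=5: input=1 -> V=7
t=6: input=1 -> V=11
t=7: input=0 -> V=6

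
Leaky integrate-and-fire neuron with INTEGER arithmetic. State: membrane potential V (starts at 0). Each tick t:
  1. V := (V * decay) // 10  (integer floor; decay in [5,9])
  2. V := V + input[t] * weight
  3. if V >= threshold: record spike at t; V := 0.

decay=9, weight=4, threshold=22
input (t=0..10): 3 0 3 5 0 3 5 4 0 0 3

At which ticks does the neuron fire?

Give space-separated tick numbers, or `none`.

Answer: 3 6 10

Derivation:
t=0: input=3 -> V=12
t=1: input=0 -> V=10
t=2: input=3 -> V=21
t=3: input=5 -> V=0 FIRE
t=4: input=0 -> V=0
t=5: input=3 -> V=12
t=6: input=5 -> V=0 FIRE
t=7: input=4 -> V=16
t=8: input=0 -> V=14
t=9: input=0 -> V=12
t=10: input=3 -> V=0 FIRE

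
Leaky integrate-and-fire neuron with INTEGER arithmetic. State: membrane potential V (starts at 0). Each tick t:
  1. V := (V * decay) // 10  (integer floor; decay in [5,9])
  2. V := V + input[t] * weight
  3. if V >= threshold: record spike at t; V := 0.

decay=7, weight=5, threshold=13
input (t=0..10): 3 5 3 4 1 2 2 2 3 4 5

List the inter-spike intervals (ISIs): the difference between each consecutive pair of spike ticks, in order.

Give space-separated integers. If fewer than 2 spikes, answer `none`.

t=0: input=3 -> V=0 FIRE
t=1: input=5 -> V=0 FIRE
t=2: input=3 -> V=0 FIRE
t=3: input=4 -> V=0 FIRE
t=4: input=1 -> V=5
t=5: input=2 -> V=0 FIRE
t=6: input=2 -> V=10
t=7: input=2 -> V=0 FIRE
t=8: input=3 -> V=0 FIRE
t=9: input=4 -> V=0 FIRE
t=10: input=5 -> V=0 FIRE

Answer: 1 1 1 2 2 1 1 1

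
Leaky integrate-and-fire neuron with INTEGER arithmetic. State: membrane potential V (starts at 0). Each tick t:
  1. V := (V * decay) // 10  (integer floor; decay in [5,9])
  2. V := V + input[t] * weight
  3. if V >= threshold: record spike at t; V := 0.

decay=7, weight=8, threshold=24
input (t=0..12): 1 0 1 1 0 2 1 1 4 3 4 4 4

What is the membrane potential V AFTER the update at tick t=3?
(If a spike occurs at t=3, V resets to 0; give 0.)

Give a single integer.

t=0: input=1 -> V=8
t=1: input=0 -> V=5
t=2: input=1 -> V=11
t=3: input=1 -> V=15
t=4: input=0 -> V=10
t=5: input=2 -> V=23
t=6: input=1 -> V=0 FIRE
t=7: input=1 -> V=8
t=8: input=4 -> V=0 FIRE
t=9: input=3 -> V=0 FIRE
t=10: input=4 -> V=0 FIRE
t=11: input=4 -> V=0 FIRE
t=12: input=4 -> V=0 FIRE

Answer: 15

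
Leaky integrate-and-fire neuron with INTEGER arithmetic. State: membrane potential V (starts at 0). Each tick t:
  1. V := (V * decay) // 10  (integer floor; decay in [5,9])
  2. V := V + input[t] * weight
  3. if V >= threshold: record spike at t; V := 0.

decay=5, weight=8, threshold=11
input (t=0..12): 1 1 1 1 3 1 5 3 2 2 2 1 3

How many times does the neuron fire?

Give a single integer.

Answer: 9

Derivation:
t=0: input=1 -> V=8
t=1: input=1 -> V=0 FIRE
t=2: input=1 -> V=8
t=3: input=1 -> V=0 FIRE
t=4: input=3 -> V=0 FIRE
t=5: input=1 -> V=8
t=6: input=5 -> V=0 FIRE
t=7: input=3 -> V=0 FIRE
t=8: input=2 -> V=0 FIRE
t=9: input=2 -> V=0 FIRE
t=10: input=2 -> V=0 FIRE
t=11: input=1 -> V=8
t=12: input=3 -> V=0 FIRE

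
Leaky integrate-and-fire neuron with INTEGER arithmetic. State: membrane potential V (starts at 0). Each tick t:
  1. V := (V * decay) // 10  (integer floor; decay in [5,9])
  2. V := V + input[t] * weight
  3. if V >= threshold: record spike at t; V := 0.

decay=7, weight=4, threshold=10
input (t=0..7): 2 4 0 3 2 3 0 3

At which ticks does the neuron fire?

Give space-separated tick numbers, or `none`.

Answer: 1 3 5 7

Derivation:
t=0: input=2 -> V=8
t=1: input=4 -> V=0 FIRE
t=2: input=0 -> V=0
t=3: input=3 -> V=0 FIRE
t=4: input=2 -> V=8
t=5: input=3 -> V=0 FIRE
t=6: input=0 -> V=0
t=7: input=3 -> V=0 FIRE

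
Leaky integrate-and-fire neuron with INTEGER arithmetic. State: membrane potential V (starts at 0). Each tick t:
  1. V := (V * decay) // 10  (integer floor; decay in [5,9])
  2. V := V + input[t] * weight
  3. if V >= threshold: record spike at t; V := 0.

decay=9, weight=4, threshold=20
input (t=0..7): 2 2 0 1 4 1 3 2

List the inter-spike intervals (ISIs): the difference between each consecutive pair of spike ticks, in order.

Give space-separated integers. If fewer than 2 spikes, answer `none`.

Answer: 3

Derivation:
t=0: input=2 -> V=8
t=1: input=2 -> V=15
t=2: input=0 -> V=13
t=3: input=1 -> V=15
t=4: input=4 -> V=0 FIRE
t=5: input=1 -> V=4
t=6: input=3 -> V=15
t=7: input=2 -> V=0 FIRE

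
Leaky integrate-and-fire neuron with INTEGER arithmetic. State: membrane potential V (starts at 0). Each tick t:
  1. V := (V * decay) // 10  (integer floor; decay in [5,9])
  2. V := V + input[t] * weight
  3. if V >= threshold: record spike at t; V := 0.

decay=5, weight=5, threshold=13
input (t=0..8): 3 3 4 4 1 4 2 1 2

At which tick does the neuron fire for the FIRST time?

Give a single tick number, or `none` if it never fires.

t=0: input=3 -> V=0 FIRE
t=1: input=3 -> V=0 FIRE
t=2: input=4 -> V=0 FIRE
t=3: input=4 -> V=0 FIRE
t=4: input=1 -> V=5
t=5: input=4 -> V=0 FIRE
t=6: input=2 -> V=10
t=7: input=1 -> V=10
t=8: input=2 -> V=0 FIRE

Answer: 0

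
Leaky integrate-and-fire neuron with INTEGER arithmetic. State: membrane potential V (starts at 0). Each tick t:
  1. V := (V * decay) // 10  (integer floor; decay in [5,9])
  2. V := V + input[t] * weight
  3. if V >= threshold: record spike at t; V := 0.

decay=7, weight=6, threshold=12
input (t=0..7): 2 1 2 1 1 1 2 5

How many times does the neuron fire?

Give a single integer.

t=0: input=2 -> V=0 FIRE
t=1: input=1 -> V=6
t=2: input=2 -> V=0 FIRE
t=3: input=1 -> V=6
t=4: input=1 -> V=10
t=5: input=1 -> V=0 FIRE
t=6: input=2 -> V=0 FIRE
t=7: input=5 -> V=0 FIRE

Answer: 5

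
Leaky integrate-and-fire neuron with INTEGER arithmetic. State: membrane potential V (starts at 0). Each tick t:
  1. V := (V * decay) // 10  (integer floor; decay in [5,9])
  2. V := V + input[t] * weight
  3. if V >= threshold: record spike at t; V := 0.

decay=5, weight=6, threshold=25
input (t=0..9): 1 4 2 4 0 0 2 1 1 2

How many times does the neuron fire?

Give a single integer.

Answer: 2

Derivation:
t=0: input=1 -> V=6
t=1: input=4 -> V=0 FIRE
t=2: input=2 -> V=12
t=3: input=4 -> V=0 FIRE
t=4: input=0 -> V=0
t=5: input=0 -> V=0
t=6: input=2 -> V=12
t=7: input=1 -> V=12
t=8: input=1 -> V=12
t=9: input=2 -> V=18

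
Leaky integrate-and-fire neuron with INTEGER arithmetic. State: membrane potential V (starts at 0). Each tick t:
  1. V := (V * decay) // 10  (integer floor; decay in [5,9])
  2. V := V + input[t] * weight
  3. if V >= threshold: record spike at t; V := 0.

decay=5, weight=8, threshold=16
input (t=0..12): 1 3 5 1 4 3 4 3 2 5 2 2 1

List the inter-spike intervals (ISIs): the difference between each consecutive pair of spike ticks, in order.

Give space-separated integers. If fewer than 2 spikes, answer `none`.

Answer: 1 2 1 1 1 1 1 1 1

Derivation:
t=0: input=1 -> V=8
t=1: input=3 -> V=0 FIRE
t=2: input=5 -> V=0 FIRE
t=3: input=1 -> V=8
t=4: input=4 -> V=0 FIRE
t=5: input=3 -> V=0 FIRE
t=6: input=4 -> V=0 FIRE
t=7: input=3 -> V=0 FIRE
t=8: input=2 -> V=0 FIRE
t=9: input=5 -> V=0 FIRE
t=10: input=2 -> V=0 FIRE
t=11: input=2 -> V=0 FIRE
t=12: input=1 -> V=8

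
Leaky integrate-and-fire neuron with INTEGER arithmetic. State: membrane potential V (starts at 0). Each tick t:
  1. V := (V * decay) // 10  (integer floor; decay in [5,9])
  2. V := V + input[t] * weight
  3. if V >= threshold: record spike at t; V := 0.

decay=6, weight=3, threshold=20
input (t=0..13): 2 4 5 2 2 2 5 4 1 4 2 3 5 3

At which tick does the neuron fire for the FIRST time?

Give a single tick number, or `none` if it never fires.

t=0: input=2 -> V=6
t=1: input=4 -> V=15
t=2: input=5 -> V=0 FIRE
t=3: input=2 -> V=6
t=4: input=2 -> V=9
t=5: input=2 -> V=11
t=6: input=5 -> V=0 FIRE
t=7: input=4 -> V=12
t=8: input=1 -> V=10
t=9: input=4 -> V=18
t=10: input=2 -> V=16
t=11: input=3 -> V=18
t=12: input=5 -> V=0 FIRE
t=13: input=3 -> V=9

Answer: 2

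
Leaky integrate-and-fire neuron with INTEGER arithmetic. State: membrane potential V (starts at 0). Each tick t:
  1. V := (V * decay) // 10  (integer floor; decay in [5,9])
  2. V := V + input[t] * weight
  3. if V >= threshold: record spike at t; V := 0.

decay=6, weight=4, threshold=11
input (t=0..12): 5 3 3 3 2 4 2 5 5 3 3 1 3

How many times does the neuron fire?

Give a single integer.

Answer: 10

Derivation:
t=0: input=5 -> V=0 FIRE
t=1: input=3 -> V=0 FIRE
t=2: input=3 -> V=0 FIRE
t=3: input=3 -> V=0 FIRE
t=4: input=2 -> V=8
t=5: input=4 -> V=0 FIRE
t=6: input=2 -> V=8
t=7: input=5 -> V=0 FIRE
t=8: input=5 -> V=0 FIRE
t=9: input=3 -> V=0 FIRE
t=10: input=3 -> V=0 FIRE
t=11: input=1 -> V=4
t=12: input=3 -> V=0 FIRE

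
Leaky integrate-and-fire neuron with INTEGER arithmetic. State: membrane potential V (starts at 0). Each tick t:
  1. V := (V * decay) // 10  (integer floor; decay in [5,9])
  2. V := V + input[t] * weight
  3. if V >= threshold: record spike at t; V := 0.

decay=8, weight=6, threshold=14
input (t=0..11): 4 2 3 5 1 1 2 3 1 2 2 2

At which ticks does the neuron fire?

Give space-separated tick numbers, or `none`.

Answer: 0 2 3 6 7 9 11

Derivation:
t=0: input=4 -> V=0 FIRE
t=1: input=2 -> V=12
t=2: input=3 -> V=0 FIRE
t=3: input=5 -> V=0 FIRE
t=4: input=1 -> V=6
t=5: input=1 -> V=10
t=6: input=2 -> V=0 FIRE
t=7: input=3 -> V=0 FIRE
t=8: input=1 -> V=6
t=9: input=2 -> V=0 FIRE
t=10: input=2 -> V=12
t=11: input=2 -> V=0 FIRE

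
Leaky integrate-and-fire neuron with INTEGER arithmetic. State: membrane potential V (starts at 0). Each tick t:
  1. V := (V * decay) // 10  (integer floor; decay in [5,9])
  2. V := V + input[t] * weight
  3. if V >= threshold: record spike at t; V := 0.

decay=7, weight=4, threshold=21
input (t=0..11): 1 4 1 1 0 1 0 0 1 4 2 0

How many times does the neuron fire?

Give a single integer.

Answer: 1

Derivation:
t=0: input=1 -> V=4
t=1: input=4 -> V=18
t=2: input=1 -> V=16
t=3: input=1 -> V=15
t=4: input=0 -> V=10
t=5: input=1 -> V=11
t=6: input=0 -> V=7
t=7: input=0 -> V=4
t=8: input=1 -> V=6
t=9: input=4 -> V=20
t=10: input=2 -> V=0 FIRE
t=11: input=0 -> V=0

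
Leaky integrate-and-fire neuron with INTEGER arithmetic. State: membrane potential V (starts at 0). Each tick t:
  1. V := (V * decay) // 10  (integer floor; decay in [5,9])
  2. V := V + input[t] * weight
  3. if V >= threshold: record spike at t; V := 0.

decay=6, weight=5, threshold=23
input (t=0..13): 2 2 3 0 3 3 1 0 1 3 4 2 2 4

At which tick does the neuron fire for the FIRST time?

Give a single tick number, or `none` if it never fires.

Answer: 2

Derivation:
t=0: input=2 -> V=10
t=1: input=2 -> V=16
t=2: input=3 -> V=0 FIRE
t=3: input=0 -> V=0
t=4: input=3 -> V=15
t=5: input=3 -> V=0 FIRE
t=6: input=1 -> V=5
t=7: input=0 -> V=3
t=8: input=1 -> V=6
t=9: input=3 -> V=18
t=10: input=4 -> V=0 FIRE
t=11: input=2 -> V=10
t=12: input=2 -> V=16
t=13: input=4 -> V=0 FIRE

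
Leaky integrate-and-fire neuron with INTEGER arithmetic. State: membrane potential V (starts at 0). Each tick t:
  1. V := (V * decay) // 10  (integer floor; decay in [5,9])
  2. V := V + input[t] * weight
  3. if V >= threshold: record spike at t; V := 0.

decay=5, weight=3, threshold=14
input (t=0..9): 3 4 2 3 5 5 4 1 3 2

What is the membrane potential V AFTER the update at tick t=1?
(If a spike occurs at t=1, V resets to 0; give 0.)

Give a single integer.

t=0: input=3 -> V=9
t=1: input=4 -> V=0 FIRE
t=2: input=2 -> V=6
t=3: input=3 -> V=12
t=4: input=5 -> V=0 FIRE
t=5: input=5 -> V=0 FIRE
t=6: input=4 -> V=12
t=7: input=1 -> V=9
t=8: input=3 -> V=13
t=9: input=2 -> V=12

Answer: 0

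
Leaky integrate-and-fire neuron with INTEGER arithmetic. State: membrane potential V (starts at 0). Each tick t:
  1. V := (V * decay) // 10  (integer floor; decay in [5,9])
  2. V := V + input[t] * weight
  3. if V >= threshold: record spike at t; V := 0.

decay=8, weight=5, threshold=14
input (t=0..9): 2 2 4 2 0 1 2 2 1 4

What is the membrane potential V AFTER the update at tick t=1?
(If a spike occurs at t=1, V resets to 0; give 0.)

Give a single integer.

t=0: input=2 -> V=10
t=1: input=2 -> V=0 FIRE
t=2: input=4 -> V=0 FIRE
t=3: input=2 -> V=10
t=4: input=0 -> V=8
t=5: input=1 -> V=11
t=6: input=2 -> V=0 FIRE
t=7: input=2 -> V=10
t=8: input=1 -> V=13
t=9: input=4 -> V=0 FIRE

Answer: 0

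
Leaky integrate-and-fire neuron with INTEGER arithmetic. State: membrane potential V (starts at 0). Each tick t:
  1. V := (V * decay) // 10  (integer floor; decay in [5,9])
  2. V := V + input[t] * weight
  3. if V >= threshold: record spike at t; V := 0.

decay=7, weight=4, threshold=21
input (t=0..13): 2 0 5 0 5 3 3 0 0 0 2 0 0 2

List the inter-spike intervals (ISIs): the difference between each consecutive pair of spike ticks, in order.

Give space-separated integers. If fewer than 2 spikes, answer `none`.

t=0: input=2 -> V=8
t=1: input=0 -> V=5
t=2: input=5 -> V=0 FIRE
t=3: input=0 -> V=0
t=4: input=5 -> V=20
t=5: input=3 -> V=0 FIRE
t=6: input=3 -> V=12
t=7: input=0 -> V=8
t=8: input=0 -> V=5
t=9: input=0 -> V=3
t=10: input=2 -> V=10
t=11: input=0 -> V=7
t=12: input=0 -> V=4
t=13: input=2 -> V=10

Answer: 3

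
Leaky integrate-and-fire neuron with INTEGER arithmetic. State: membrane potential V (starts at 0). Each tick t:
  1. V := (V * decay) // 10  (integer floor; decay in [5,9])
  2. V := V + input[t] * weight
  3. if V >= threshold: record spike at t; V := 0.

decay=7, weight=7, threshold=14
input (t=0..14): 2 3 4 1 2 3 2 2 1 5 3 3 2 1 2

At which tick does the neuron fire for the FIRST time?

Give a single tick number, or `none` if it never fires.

Answer: 0

Derivation:
t=0: input=2 -> V=0 FIRE
t=1: input=3 -> V=0 FIRE
t=2: input=4 -> V=0 FIRE
t=3: input=1 -> V=7
t=4: input=2 -> V=0 FIRE
t=5: input=3 -> V=0 FIRE
t=6: input=2 -> V=0 FIRE
t=7: input=2 -> V=0 FIRE
t=8: input=1 -> V=7
t=9: input=5 -> V=0 FIRE
t=10: input=3 -> V=0 FIRE
t=11: input=3 -> V=0 FIRE
t=12: input=2 -> V=0 FIRE
t=13: input=1 -> V=7
t=14: input=2 -> V=0 FIRE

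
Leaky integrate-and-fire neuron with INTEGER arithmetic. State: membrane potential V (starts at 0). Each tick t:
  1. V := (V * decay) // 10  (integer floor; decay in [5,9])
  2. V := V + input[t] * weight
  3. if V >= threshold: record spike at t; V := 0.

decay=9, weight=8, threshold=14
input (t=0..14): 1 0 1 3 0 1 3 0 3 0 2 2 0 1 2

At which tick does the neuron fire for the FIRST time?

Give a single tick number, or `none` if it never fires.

t=0: input=1 -> V=8
t=1: input=0 -> V=7
t=2: input=1 -> V=0 FIRE
t=3: input=3 -> V=0 FIRE
t=4: input=0 -> V=0
t=5: input=1 -> V=8
t=6: input=3 -> V=0 FIRE
t=7: input=0 -> V=0
t=8: input=3 -> V=0 FIRE
t=9: input=0 -> V=0
t=10: input=2 -> V=0 FIRE
t=11: input=2 -> V=0 FIRE
t=12: input=0 -> V=0
t=13: input=1 -> V=8
t=14: input=2 -> V=0 FIRE

Answer: 2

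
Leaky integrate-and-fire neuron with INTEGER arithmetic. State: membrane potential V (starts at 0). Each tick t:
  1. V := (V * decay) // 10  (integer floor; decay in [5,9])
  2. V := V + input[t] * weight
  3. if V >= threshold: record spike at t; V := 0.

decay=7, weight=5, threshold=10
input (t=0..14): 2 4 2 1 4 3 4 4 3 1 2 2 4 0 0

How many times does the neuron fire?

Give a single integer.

t=0: input=2 -> V=0 FIRE
t=1: input=4 -> V=0 FIRE
t=2: input=2 -> V=0 FIRE
t=3: input=1 -> V=5
t=4: input=4 -> V=0 FIRE
t=5: input=3 -> V=0 FIRE
t=6: input=4 -> V=0 FIRE
t=7: input=4 -> V=0 FIRE
t=8: input=3 -> V=0 FIRE
t=9: input=1 -> V=5
t=10: input=2 -> V=0 FIRE
t=11: input=2 -> V=0 FIRE
t=12: input=4 -> V=0 FIRE
t=13: input=0 -> V=0
t=14: input=0 -> V=0

Answer: 11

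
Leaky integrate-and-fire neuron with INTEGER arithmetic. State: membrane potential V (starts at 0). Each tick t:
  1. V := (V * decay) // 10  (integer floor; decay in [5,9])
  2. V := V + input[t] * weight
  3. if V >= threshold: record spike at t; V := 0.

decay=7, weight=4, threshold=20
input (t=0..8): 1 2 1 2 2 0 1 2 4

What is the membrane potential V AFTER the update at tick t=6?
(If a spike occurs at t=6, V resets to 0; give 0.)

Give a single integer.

Answer: 12

Derivation:
t=0: input=1 -> V=4
t=1: input=2 -> V=10
t=2: input=1 -> V=11
t=3: input=2 -> V=15
t=4: input=2 -> V=18
t=5: input=0 -> V=12
t=6: input=1 -> V=12
t=7: input=2 -> V=16
t=8: input=4 -> V=0 FIRE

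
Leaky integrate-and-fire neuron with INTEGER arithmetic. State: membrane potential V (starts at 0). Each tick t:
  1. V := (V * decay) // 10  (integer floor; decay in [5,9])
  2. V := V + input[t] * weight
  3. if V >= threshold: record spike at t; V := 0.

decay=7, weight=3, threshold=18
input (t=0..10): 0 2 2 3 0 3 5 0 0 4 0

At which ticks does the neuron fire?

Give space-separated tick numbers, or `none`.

Answer: 6

Derivation:
t=0: input=0 -> V=0
t=1: input=2 -> V=6
t=2: input=2 -> V=10
t=3: input=3 -> V=16
t=4: input=0 -> V=11
t=5: input=3 -> V=16
t=6: input=5 -> V=0 FIRE
t=7: input=0 -> V=0
t=8: input=0 -> V=0
t=9: input=4 -> V=12
t=10: input=0 -> V=8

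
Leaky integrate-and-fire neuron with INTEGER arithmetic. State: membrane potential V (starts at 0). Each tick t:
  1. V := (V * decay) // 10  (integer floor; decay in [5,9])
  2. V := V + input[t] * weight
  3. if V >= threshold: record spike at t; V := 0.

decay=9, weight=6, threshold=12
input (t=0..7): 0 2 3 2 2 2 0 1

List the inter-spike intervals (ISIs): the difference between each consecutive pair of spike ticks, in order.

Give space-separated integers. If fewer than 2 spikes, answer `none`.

t=0: input=0 -> V=0
t=1: input=2 -> V=0 FIRE
t=2: input=3 -> V=0 FIRE
t=3: input=2 -> V=0 FIRE
t=4: input=2 -> V=0 FIRE
t=5: input=2 -> V=0 FIRE
t=6: input=0 -> V=0
t=7: input=1 -> V=6

Answer: 1 1 1 1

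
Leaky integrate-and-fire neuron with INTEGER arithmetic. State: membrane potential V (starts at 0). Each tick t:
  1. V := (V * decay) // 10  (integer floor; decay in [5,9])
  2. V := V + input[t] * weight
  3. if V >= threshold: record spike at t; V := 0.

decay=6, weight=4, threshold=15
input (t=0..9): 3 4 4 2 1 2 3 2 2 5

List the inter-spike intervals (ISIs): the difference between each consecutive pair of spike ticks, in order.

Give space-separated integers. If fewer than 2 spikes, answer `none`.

Answer: 1 4 3

Derivation:
t=0: input=3 -> V=12
t=1: input=4 -> V=0 FIRE
t=2: input=4 -> V=0 FIRE
t=3: input=2 -> V=8
t=4: input=1 -> V=8
t=5: input=2 -> V=12
t=6: input=3 -> V=0 FIRE
t=7: input=2 -> V=8
t=8: input=2 -> V=12
t=9: input=5 -> V=0 FIRE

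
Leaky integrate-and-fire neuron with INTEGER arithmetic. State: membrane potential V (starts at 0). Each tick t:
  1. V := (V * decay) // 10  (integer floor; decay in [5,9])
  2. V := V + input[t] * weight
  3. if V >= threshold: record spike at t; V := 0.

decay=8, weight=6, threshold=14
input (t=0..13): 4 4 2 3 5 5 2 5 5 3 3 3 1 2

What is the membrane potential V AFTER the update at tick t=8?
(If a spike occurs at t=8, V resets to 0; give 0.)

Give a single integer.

t=0: input=4 -> V=0 FIRE
t=1: input=4 -> V=0 FIRE
t=2: input=2 -> V=12
t=3: input=3 -> V=0 FIRE
t=4: input=5 -> V=0 FIRE
t=5: input=5 -> V=0 FIRE
t=6: input=2 -> V=12
t=7: input=5 -> V=0 FIRE
t=8: input=5 -> V=0 FIRE
t=9: input=3 -> V=0 FIRE
t=10: input=3 -> V=0 FIRE
t=11: input=3 -> V=0 FIRE
t=12: input=1 -> V=6
t=13: input=2 -> V=0 FIRE

Answer: 0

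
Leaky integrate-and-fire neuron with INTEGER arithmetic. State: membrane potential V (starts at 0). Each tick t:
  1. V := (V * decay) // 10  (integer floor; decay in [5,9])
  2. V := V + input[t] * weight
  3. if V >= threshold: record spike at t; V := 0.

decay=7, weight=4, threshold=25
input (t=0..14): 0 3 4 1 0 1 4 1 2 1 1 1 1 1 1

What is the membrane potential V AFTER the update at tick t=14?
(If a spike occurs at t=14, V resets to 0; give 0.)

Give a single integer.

t=0: input=0 -> V=0
t=1: input=3 -> V=12
t=2: input=4 -> V=24
t=3: input=1 -> V=20
t=4: input=0 -> V=14
t=5: input=1 -> V=13
t=6: input=4 -> V=0 FIRE
t=7: input=1 -> V=4
t=8: input=2 -> V=10
t=9: input=1 -> V=11
t=10: input=1 -> V=11
t=11: input=1 -> V=11
t=12: input=1 -> V=11
t=13: input=1 -> V=11
t=14: input=1 -> V=11

Answer: 11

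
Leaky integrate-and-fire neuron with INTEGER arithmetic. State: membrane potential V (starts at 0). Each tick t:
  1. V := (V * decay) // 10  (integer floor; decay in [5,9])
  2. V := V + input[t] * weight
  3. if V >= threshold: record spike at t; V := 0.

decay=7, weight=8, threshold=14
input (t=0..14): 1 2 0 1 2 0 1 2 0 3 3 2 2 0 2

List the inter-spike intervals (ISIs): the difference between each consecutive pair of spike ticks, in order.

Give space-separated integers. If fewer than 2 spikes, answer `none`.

t=0: input=1 -> V=8
t=1: input=2 -> V=0 FIRE
t=2: input=0 -> V=0
t=3: input=1 -> V=8
t=4: input=2 -> V=0 FIRE
t=5: input=0 -> V=0
t=6: input=1 -> V=8
t=7: input=2 -> V=0 FIRE
t=8: input=0 -> V=0
t=9: input=3 -> V=0 FIRE
t=10: input=3 -> V=0 FIRE
t=11: input=2 -> V=0 FIRE
t=12: input=2 -> V=0 FIRE
t=13: input=0 -> V=0
t=14: input=2 -> V=0 FIRE

Answer: 3 3 2 1 1 1 2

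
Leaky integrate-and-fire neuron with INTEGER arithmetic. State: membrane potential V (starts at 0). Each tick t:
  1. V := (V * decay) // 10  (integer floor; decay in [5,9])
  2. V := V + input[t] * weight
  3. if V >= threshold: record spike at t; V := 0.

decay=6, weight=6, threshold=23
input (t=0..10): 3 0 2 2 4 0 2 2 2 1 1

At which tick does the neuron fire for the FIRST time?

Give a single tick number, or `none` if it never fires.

Answer: 4

Derivation:
t=0: input=3 -> V=18
t=1: input=0 -> V=10
t=2: input=2 -> V=18
t=3: input=2 -> V=22
t=4: input=4 -> V=0 FIRE
t=5: input=0 -> V=0
t=6: input=2 -> V=12
t=7: input=2 -> V=19
t=8: input=2 -> V=0 FIRE
t=9: input=1 -> V=6
t=10: input=1 -> V=9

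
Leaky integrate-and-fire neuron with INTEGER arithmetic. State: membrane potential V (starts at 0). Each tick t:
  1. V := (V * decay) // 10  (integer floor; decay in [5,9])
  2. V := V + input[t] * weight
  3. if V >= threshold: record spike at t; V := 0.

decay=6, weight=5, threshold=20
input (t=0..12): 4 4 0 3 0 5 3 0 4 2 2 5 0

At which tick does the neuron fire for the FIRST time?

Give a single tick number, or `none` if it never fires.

Answer: 0

Derivation:
t=0: input=4 -> V=0 FIRE
t=1: input=4 -> V=0 FIRE
t=2: input=0 -> V=0
t=3: input=3 -> V=15
t=4: input=0 -> V=9
t=5: input=5 -> V=0 FIRE
t=6: input=3 -> V=15
t=7: input=0 -> V=9
t=8: input=4 -> V=0 FIRE
t=9: input=2 -> V=10
t=10: input=2 -> V=16
t=11: input=5 -> V=0 FIRE
t=12: input=0 -> V=0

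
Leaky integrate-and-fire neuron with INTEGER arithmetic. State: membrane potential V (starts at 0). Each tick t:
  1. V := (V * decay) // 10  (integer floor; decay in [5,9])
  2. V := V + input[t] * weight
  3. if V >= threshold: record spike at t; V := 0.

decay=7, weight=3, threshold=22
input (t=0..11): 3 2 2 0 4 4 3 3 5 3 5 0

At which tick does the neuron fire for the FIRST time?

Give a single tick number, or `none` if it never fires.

t=0: input=3 -> V=9
t=1: input=2 -> V=12
t=2: input=2 -> V=14
t=3: input=0 -> V=9
t=4: input=4 -> V=18
t=5: input=4 -> V=0 FIRE
t=6: input=3 -> V=9
t=7: input=3 -> V=15
t=8: input=5 -> V=0 FIRE
t=9: input=3 -> V=9
t=10: input=5 -> V=21
t=11: input=0 -> V=14

Answer: 5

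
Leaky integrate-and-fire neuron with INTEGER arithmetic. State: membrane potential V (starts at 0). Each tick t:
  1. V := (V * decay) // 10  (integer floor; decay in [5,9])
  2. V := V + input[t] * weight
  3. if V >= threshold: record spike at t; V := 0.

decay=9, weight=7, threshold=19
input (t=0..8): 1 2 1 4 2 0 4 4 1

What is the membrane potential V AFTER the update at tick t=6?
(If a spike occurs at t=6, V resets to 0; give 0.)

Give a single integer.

t=0: input=1 -> V=7
t=1: input=2 -> V=0 FIRE
t=2: input=1 -> V=7
t=3: input=4 -> V=0 FIRE
t=4: input=2 -> V=14
t=5: input=0 -> V=12
t=6: input=4 -> V=0 FIRE
t=7: input=4 -> V=0 FIRE
t=8: input=1 -> V=7

Answer: 0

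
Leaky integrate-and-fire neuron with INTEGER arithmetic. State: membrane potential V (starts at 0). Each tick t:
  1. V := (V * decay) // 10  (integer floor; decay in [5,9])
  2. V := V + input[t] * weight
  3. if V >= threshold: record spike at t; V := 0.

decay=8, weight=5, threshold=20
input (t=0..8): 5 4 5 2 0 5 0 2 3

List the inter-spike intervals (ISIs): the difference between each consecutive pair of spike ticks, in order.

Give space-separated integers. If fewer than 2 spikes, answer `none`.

Answer: 1 1 3 3

Derivation:
t=0: input=5 -> V=0 FIRE
t=1: input=4 -> V=0 FIRE
t=2: input=5 -> V=0 FIRE
t=3: input=2 -> V=10
t=4: input=0 -> V=8
t=5: input=5 -> V=0 FIRE
t=6: input=0 -> V=0
t=7: input=2 -> V=10
t=8: input=3 -> V=0 FIRE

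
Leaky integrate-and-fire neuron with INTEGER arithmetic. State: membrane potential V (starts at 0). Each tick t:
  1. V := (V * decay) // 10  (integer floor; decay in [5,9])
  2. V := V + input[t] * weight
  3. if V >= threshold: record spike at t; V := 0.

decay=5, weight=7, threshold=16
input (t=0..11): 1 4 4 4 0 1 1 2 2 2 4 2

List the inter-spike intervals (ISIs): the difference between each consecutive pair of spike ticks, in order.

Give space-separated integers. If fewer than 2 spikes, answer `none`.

t=0: input=1 -> V=7
t=1: input=4 -> V=0 FIRE
t=2: input=4 -> V=0 FIRE
t=3: input=4 -> V=0 FIRE
t=4: input=0 -> V=0
t=5: input=1 -> V=7
t=6: input=1 -> V=10
t=7: input=2 -> V=0 FIRE
t=8: input=2 -> V=14
t=9: input=2 -> V=0 FIRE
t=10: input=4 -> V=0 FIRE
t=11: input=2 -> V=14

Answer: 1 1 4 2 1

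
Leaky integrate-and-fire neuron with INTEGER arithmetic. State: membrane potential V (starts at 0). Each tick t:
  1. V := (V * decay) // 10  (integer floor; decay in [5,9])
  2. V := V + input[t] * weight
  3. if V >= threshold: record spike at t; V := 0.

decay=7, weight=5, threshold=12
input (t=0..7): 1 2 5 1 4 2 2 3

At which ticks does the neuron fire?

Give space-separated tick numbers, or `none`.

t=0: input=1 -> V=5
t=1: input=2 -> V=0 FIRE
t=2: input=5 -> V=0 FIRE
t=3: input=1 -> V=5
t=4: input=4 -> V=0 FIRE
t=5: input=2 -> V=10
t=6: input=2 -> V=0 FIRE
t=7: input=3 -> V=0 FIRE

Answer: 1 2 4 6 7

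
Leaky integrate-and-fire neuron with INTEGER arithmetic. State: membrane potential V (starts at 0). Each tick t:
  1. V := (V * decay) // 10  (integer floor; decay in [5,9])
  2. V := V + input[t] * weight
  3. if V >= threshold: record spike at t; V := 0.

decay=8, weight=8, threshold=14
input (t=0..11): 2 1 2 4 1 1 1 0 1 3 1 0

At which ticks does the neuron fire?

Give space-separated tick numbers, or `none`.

t=0: input=2 -> V=0 FIRE
t=1: input=1 -> V=8
t=2: input=2 -> V=0 FIRE
t=3: input=4 -> V=0 FIRE
t=4: input=1 -> V=8
t=5: input=1 -> V=0 FIRE
t=6: input=1 -> V=8
t=7: input=0 -> V=6
t=8: input=1 -> V=12
t=9: input=3 -> V=0 FIRE
t=10: input=1 -> V=8
t=11: input=0 -> V=6

Answer: 0 2 3 5 9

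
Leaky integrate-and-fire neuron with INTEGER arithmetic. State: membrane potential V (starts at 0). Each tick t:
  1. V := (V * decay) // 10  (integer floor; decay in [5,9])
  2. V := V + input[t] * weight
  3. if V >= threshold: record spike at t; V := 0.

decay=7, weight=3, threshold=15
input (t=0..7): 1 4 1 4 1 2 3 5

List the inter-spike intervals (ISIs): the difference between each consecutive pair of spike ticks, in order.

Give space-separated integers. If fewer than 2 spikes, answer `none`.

Answer: 4

Derivation:
t=0: input=1 -> V=3
t=1: input=4 -> V=14
t=2: input=1 -> V=12
t=3: input=4 -> V=0 FIRE
t=4: input=1 -> V=3
t=5: input=2 -> V=8
t=6: input=3 -> V=14
t=7: input=5 -> V=0 FIRE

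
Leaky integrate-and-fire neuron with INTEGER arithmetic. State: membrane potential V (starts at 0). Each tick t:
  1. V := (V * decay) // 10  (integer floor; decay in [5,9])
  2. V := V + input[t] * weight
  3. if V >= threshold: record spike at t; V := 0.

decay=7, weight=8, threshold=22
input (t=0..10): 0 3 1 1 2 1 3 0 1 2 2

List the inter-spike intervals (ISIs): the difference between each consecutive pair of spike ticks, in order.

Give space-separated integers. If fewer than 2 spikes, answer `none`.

t=0: input=0 -> V=0
t=1: input=3 -> V=0 FIRE
t=2: input=1 -> V=8
t=3: input=1 -> V=13
t=4: input=2 -> V=0 FIRE
t=5: input=1 -> V=8
t=6: input=3 -> V=0 FIRE
t=7: input=0 -> V=0
t=8: input=1 -> V=8
t=9: input=2 -> V=21
t=10: input=2 -> V=0 FIRE

Answer: 3 2 4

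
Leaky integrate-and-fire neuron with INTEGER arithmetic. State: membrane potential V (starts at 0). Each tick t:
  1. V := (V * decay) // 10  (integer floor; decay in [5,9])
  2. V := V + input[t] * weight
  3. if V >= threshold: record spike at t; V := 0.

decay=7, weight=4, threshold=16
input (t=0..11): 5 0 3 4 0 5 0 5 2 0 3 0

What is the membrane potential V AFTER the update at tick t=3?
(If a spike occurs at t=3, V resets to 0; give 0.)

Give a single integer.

t=0: input=5 -> V=0 FIRE
t=1: input=0 -> V=0
t=2: input=3 -> V=12
t=3: input=4 -> V=0 FIRE
t=4: input=0 -> V=0
t=5: input=5 -> V=0 FIRE
t=6: input=0 -> V=0
t=7: input=5 -> V=0 FIRE
t=8: input=2 -> V=8
t=9: input=0 -> V=5
t=10: input=3 -> V=15
t=11: input=0 -> V=10

Answer: 0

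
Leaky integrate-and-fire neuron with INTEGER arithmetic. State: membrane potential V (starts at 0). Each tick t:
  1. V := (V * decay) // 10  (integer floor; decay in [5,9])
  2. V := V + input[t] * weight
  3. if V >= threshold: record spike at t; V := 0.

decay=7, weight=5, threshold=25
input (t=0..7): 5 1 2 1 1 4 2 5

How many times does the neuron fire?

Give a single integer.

t=0: input=5 -> V=0 FIRE
t=1: input=1 -> V=5
t=2: input=2 -> V=13
t=3: input=1 -> V=14
t=4: input=1 -> V=14
t=5: input=4 -> V=0 FIRE
t=6: input=2 -> V=10
t=7: input=5 -> V=0 FIRE

Answer: 3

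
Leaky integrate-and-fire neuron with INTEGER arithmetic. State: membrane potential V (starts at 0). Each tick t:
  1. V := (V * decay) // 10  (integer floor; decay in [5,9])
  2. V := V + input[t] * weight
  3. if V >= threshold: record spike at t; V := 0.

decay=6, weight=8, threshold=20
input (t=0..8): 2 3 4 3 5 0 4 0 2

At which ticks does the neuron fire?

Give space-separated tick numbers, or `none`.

Answer: 1 2 3 4 6

Derivation:
t=0: input=2 -> V=16
t=1: input=3 -> V=0 FIRE
t=2: input=4 -> V=0 FIRE
t=3: input=3 -> V=0 FIRE
t=4: input=5 -> V=0 FIRE
t=5: input=0 -> V=0
t=6: input=4 -> V=0 FIRE
t=7: input=0 -> V=0
t=8: input=2 -> V=16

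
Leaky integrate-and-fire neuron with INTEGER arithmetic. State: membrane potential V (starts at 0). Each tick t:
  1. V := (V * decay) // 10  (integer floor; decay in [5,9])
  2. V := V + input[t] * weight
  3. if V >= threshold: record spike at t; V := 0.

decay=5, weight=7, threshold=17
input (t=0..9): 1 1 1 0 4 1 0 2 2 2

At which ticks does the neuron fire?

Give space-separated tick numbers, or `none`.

t=0: input=1 -> V=7
t=1: input=1 -> V=10
t=2: input=1 -> V=12
t=3: input=0 -> V=6
t=4: input=4 -> V=0 FIRE
t=5: input=1 -> V=7
t=6: input=0 -> V=3
t=7: input=2 -> V=15
t=8: input=2 -> V=0 FIRE
t=9: input=2 -> V=14

Answer: 4 8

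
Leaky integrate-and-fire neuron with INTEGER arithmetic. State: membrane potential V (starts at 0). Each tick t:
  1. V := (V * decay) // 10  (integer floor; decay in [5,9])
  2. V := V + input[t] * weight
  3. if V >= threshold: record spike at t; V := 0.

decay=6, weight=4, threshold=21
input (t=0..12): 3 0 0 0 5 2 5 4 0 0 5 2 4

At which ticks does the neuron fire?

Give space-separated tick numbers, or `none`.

Answer: 4 6 10

Derivation:
t=0: input=3 -> V=12
t=1: input=0 -> V=7
t=2: input=0 -> V=4
t=3: input=0 -> V=2
t=4: input=5 -> V=0 FIRE
t=5: input=2 -> V=8
t=6: input=5 -> V=0 FIRE
t=7: input=4 -> V=16
t=8: input=0 -> V=9
t=9: input=0 -> V=5
t=10: input=5 -> V=0 FIRE
t=11: input=2 -> V=8
t=12: input=4 -> V=20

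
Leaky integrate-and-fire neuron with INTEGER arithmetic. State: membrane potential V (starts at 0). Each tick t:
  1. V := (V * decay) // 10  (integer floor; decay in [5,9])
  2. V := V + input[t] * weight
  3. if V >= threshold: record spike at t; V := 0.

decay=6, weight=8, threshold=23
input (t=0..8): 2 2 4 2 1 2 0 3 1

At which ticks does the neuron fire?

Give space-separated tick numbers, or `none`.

t=0: input=2 -> V=16
t=1: input=2 -> V=0 FIRE
t=2: input=4 -> V=0 FIRE
t=3: input=2 -> V=16
t=4: input=1 -> V=17
t=5: input=2 -> V=0 FIRE
t=6: input=0 -> V=0
t=7: input=3 -> V=0 FIRE
t=8: input=1 -> V=8

Answer: 1 2 5 7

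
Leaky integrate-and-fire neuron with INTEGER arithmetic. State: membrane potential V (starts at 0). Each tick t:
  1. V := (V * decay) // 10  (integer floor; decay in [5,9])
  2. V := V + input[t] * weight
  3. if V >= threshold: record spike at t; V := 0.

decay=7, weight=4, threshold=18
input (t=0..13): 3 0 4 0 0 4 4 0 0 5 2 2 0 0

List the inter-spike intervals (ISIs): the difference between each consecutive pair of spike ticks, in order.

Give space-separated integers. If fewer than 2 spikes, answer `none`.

Answer: 4 3

Derivation:
t=0: input=3 -> V=12
t=1: input=0 -> V=8
t=2: input=4 -> V=0 FIRE
t=3: input=0 -> V=0
t=4: input=0 -> V=0
t=5: input=4 -> V=16
t=6: input=4 -> V=0 FIRE
t=7: input=0 -> V=0
t=8: input=0 -> V=0
t=9: input=5 -> V=0 FIRE
t=10: input=2 -> V=8
t=11: input=2 -> V=13
t=12: input=0 -> V=9
t=13: input=0 -> V=6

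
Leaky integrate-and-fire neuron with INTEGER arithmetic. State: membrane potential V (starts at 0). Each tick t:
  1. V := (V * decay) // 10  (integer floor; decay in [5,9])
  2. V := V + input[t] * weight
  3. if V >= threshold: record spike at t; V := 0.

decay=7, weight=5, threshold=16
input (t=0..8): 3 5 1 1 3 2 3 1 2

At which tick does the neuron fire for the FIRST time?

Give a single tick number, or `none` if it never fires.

t=0: input=3 -> V=15
t=1: input=5 -> V=0 FIRE
t=2: input=1 -> V=5
t=3: input=1 -> V=8
t=4: input=3 -> V=0 FIRE
t=5: input=2 -> V=10
t=6: input=3 -> V=0 FIRE
t=7: input=1 -> V=5
t=8: input=2 -> V=13

Answer: 1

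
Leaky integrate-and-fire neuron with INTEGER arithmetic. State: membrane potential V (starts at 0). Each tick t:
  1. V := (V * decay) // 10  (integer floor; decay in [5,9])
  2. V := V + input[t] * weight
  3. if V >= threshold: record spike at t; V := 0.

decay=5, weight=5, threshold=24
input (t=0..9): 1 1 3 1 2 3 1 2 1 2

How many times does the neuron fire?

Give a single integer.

Answer: 0

Derivation:
t=0: input=1 -> V=5
t=1: input=1 -> V=7
t=2: input=3 -> V=18
t=3: input=1 -> V=14
t=4: input=2 -> V=17
t=5: input=3 -> V=23
t=6: input=1 -> V=16
t=7: input=2 -> V=18
t=8: input=1 -> V=14
t=9: input=2 -> V=17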